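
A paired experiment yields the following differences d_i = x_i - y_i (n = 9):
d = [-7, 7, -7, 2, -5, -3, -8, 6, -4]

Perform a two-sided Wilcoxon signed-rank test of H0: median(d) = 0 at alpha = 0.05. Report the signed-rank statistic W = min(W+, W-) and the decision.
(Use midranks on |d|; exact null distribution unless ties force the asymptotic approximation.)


Step 1: Drop any zero differences (none here) and take |d_i|.
|d| = [7, 7, 7, 2, 5, 3, 8, 6, 4]
Step 2: Midrank |d_i| (ties get averaged ranks).
ranks: |7|->7, |7|->7, |7|->7, |2|->1, |5|->4, |3|->2, |8|->9, |6|->5, |4|->3
Step 3: Attach original signs; sum ranks with positive sign and with negative sign.
W+ = 7 + 1 + 5 = 13
W- = 7 + 7 + 4 + 2 + 9 + 3 = 32
(Check: W+ + W- = 45 should equal n(n+1)/2 = 45.)
Step 4: Test statistic W = min(W+, W-) = 13.
Step 5: Ties in |d|, so use the tie-corrected normal approximation.
        E[W] = n(n+1)/4 = 9*10/4 = 22.5.
        Tie groups: |d|=7 (t=3); sum(t^3 - t) = 24.
        Var[W] = n(n+1)(2n+1)/24 - sum(t^3-t)/48 = 1710/24 - 24/48 = 70.75.
        z = (W - E[W]) / sqrt(Var[W]) = (13 - 22.5) / 8.4113 = -1.1294.
        Two-sided p = 2*Phi(z) = 0.258715.
Step 6: alpha = 0.05. fail to reject H0.

W+ = 13, W- = 32, W = min = 13, p = 0.258715, fail to reject H0.


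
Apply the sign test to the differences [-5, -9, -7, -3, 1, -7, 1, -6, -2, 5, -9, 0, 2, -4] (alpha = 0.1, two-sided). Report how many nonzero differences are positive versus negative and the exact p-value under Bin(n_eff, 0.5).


Step 1: Discard zero differences. Original n = 14; n_eff = number of nonzero differences = 13.
Nonzero differences (with sign): -5, -9, -7, -3, +1, -7, +1, -6, -2, +5, -9, +2, -4
Step 2: Count signs: positive = 4, negative = 9.
Step 3: Under H0: P(positive) = 0.5, so the number of positives S ~ Bin(13, 0.5).
Step 4: Two-sided exact p-value = sum of Bin(13,0.5) probabilities at or below the observed probability = 0.266846.
Step 5: alpha = 0.1. fail to reject H0.

n_eff = 13, pos = 4, neg = 9, p = 0.266846, fail to reject H0.


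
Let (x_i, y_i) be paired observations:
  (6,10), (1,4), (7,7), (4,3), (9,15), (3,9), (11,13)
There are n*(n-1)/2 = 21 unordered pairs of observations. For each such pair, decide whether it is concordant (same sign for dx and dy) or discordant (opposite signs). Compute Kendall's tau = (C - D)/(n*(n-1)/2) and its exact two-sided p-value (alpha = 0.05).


Step 1: Enumerate the 21 unordered pairs (i,j) with i<j and classify each by sign(x_j-x_i) * sign(y_j-y_i).
  (1,2):dx=-5,dy=-6->C; (1,3):dx=+1,dy=-3->D; (1,4):dx=-2,dy=-7->C; (1,5):dx=+3,dy=+5->C
  (1,6):dx=-3,dy=-1->C; (1,7):dx=+5,dy=+3->C; (2,3):dx=+6,dy=+3->C; (2,4):dx=+3,dy=-1->D
  (2,5):dx=+8,dy=+11->C; (2,6):dx=+2,dy=+5->C; (2,7):dx=+10,dy=+9->C; (3,4):dx=-3,dy=-4->C
  (3,5):dx=+2,dy=+8->C; (3,6):dx=-4,dy=+2->D; (3,7):dx=+4,dy=+6->C; (4,5):dx=+5,dy=+12->C
  (4,6):dx=-1,dy=+6->D; (4,7):dx=+7,dy=+10->C; (5,6):dx=-6,dy=-6->C; (5,7):dx=+2,dy=-2->D
  (6,7):dx=+8,dy=+4->C
Step 2: C = 16, D = 5, total pairs = 21.
Step 3: tau = (C - D)/(n(n-1)/2) = (16 - 5)/21 = 0.523810.
Step 4: Exact two-sided p-value (enumerate n! = 5040 permutations of y under H0): p = 0.136111.
Step 5: alpha = 0.05. fail to reject H0.

tau_b = 0.5238 (C=16, D=5), p = 0.136111, fail to reject H0.


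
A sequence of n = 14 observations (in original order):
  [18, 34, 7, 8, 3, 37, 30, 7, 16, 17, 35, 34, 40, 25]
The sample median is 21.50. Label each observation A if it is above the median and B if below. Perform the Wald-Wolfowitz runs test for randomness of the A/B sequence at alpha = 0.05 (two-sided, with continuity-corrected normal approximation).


Step 1: Compute median = 21.50; label A = above, B = below.
Labels in order: BABBBAABBBAAAA  (n_A = 7, n_B = 7)
Step 2: Count runs R = 6.
Step 3: Under H0 (random ordering), E[R] = 2*n_A*n_B/(n_A+n_B) + 1 = 2*7*7/14 + 1 = 8.0000.
        Var[R] = 2*n_A*n_B*(2*n_A*n_B - n_A - n_B) / ((n_A+n_B)^2 * (n_A+n_B-1)) = 8232/2548 = 3.2308.
        SD[R] = 1.7974.
Step 4: Continuity-corrected z = (R + 0.5 - E[R]) / SD[R] = (6 + 0.5 - 8.0000) / 1.7974 = -0.8345.
Step 5: Two-sided p-value via normal approximation = 2*(1 - Phi(|z|)) = 0.403986.
Step 6: alpha = 0.05. fail to reject H0.

R = 6, z = -0.8345, p = 0.403986, fail to reject H0.


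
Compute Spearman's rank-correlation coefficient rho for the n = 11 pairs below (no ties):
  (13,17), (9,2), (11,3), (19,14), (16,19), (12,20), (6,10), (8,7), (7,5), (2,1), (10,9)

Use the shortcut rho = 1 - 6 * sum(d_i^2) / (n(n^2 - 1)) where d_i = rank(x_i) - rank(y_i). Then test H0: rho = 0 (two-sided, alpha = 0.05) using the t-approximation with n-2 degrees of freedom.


Step 1: Rank x and y separately (midranks; no ties here).
rank(x): 13->9, 9->5, 11->7, 19->11, 16->10, 12->8, 6->2, 8->4, 7->3, 2->1, 10->6
rank(y): 17->9, 2->2, 3->3, 14->8, 19->10, 20->11, 10->7, 7->5, 5->4, 1->1, 9->6
Step 2: d_i = R_x(i) - R_y(i); compute d_i^2.
  (9-9)^2=0, (5-2)^2=9, (7-3)^2=16, (11-8)^2=9, (10-10)^2=0, (8-11)^2=9, (2-7)^2=25, (4-5)^2=1, (3-4)^2=1, (1-1)^2=0, (6-6)^2=0
sum(d^2) = 70.
Step 3: rho = 1 - 6*70 / (11*(11^2 - 1)) = 1 - 420/1320 = 0.681818.
Step 4: Under H0, t = rho * sqrt((n-2)/(1-rho^2)) = 2.7962 ~ t(9).
Step 5: Two-sided p-value from the t-distribution with 9 df = 0.020843.
Step 6: alpha = 0.05. reject H0.

rho = 0.6818, p = 0.020843, reject H0 at alpha = 0.05.


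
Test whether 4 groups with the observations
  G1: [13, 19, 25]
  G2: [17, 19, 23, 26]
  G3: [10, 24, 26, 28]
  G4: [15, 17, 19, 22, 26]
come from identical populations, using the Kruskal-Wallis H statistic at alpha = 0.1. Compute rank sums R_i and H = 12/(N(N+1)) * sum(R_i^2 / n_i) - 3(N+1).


Step 1: Combine all N = 16 observations and assign midranks.
sorted (value, group, rank): (10,G3,1), (13,G1,2), (15,G4,3), (17,G2,4.5), (17,G4,4.5), (19,G1,7), (19,G2,7), (19,G4,7), (22,G4,9), (23,G2,10), (24,G3,11), (25,G1,12), (26,G2,14), (26,G3,14), (26,G4,14), (28,G3,16)
Step 2: Sum ranks within each group.
R_1 = 21 (n_1 = 3)
R_2 = 35.5 (n_2 = 4)
R_3 = 42 (n_3 = 4)
R_4 = 37.5 (n_4 = 5)
Step 3: H = 12/(N(N+1)) * sum(R_i^2/n_i) - 3(N+1)
     = 12/(16*17) * (21^2/3 + 35.5^2/4 + 42^2/4 + 37.5^2/5) - 3*17
     = 0.044118 * 1184.31 - 51
     = 1.249081.
Step 4: Ties present; correction factor C = 1 - 54/(16^3 - 16) = 0.986765. Corrected H = 1.249081 / 0.986765 = 1.265835.
Step 5: Under H0, H ~ chi^2(3); p-value = 0.737262.
Step 6: alpha = 0.1. fail to reject H0.

H = 1.2658, df = 3, p = 0.737262, fail to reject H0.


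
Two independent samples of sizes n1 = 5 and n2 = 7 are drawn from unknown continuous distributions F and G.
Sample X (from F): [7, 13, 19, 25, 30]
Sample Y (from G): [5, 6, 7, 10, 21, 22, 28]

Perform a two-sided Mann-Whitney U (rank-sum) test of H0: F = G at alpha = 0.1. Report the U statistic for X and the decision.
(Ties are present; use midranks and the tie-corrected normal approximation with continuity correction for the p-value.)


Step 1: Combine and sort all 12 observations; assign midranks.
sorted (value, group): (5,Y), (6,Y), (7,X), (7,Y), (10,Y), (13,X), (19,X), (21,Y), (22,Y), (25,X), (28,Y), (30,X)
ranks: 5->1, 6->2, 7->3.5, 7->3.5, 10->5, 13->6, 19->7, 21->8, 22->9, 25->10, 28->11, 30->12
Step 2: Rank sum for X: R1 = 3.5 + 6 + 7 + 10 + 12 = 38.5.
Step 3: U_X = R1 - n1(n1+1)/2 = 38.5 - 5*6/2 = 38.5 - 15 = 23.5.
       U_Y = n1*n2 - U_X = 35 - 23.5 = 11.5.
Step 4: Ties are present, so use the tie-corrected normal approximation (with continuity correction) for the p-value.
Step 5: p-value = 0.370914; compare to alpha = 0.1. fail to reject H0.

U_X = 23.5, p = 0.370914, fail to reject H0 at alpha = 0.1.


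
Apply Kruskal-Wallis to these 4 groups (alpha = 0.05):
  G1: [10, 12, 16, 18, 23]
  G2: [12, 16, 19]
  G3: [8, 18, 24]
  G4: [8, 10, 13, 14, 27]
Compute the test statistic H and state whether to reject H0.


Step 1: Combine all N = 16 observations and assign midranks.
sorted (value, group, rank): (8,G3,1.5), (8,G4,1.5), (10,G1,3.5), (10,G4,3.5), (12,G1,5.5), (12,G2,5.5), (13,G4,7), (14,G4,8), (16,G1,9.5), (16,G2,9.5), (18,G1,11.5), (18,G3,11.5), (19,G2,13), (23,G1,14), (24,G3,15), (27,G4,16)
Step 2: Sum ranks within each group.
R_1 = 44 (n_1 = 5)
R_2 = 28 (n_2 = 3)
R_3 = 28 (n_3 = 3)
R_4 = 36 (n_4 = 5)
Step 3: H = 12/(N(N+1)) * sum(R_i^2/n_i) - 3(N+1)
     = 12/(16*17) * (44^2/5 + 28^2/3 + 28^2/3 + 36^2/5) - 3*17
     = 0.044118 * 1169.07 - 51
     = 0.576471.
Step 4: Ties present; correction factor C = 1 - 30/(16^3 - 16) = 0.992647. Corrected H = 0.576471 / 0.992647 = 0.580741.
Step 5: Under H0, H ~ chi^2(3); p-value = 0.900827.
Step 6: alpha = 0.05. fail to reject H0.

H = 0.5807, df = 3, p = 0.900827, fail to reject H0.


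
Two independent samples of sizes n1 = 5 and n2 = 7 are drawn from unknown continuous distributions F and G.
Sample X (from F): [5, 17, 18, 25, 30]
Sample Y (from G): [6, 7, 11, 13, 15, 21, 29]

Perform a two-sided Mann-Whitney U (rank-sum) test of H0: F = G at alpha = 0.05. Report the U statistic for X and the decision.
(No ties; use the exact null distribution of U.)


Step 1: Combine and sort all 12 observations; assign midranks.
sorted (value, group): (5,X), (6,Y), (7,Y), (11,Y), (13,Y), (15,Y), (17,X), (18,X), (21,Y), (25,X), (29,Y), (30,X)
ranks: 5->1, 6->2, 7->3, 11->4, 13->5, 15->6, 17->7, 18->8, 21->9, 25->10, 29->11, 30->12
Step 2: Rank sum for X: R1 = 1 + 7 + 8 + 10 + 12 = 38.
Step 3: U_X = R1 - n1(n1+1)/2 = 38 - 5*6/2 = 38 - 15 = 23.
       U_Y = n1*n2 - U_X = 35 - 23 = 12.
Step 4: No ties, so the exact null distribution of U (based on enumerating the C(12,5) = 792 equally likely rank assignments) gives the two-sided p-value.
Step 5: p-value = 0.431818; compare to alpha = 0.05. fail to reject H0.

U_X = 23, p = 0.431818, fail to reject H0 at alpha = 0.05.


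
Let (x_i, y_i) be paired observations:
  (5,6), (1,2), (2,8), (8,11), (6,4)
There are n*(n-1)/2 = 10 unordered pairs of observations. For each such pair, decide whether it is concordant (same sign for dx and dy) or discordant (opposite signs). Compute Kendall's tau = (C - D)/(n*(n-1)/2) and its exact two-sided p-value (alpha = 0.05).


Step 1: Enumerate the 10 unordered pairs (i,j) with i<j and classify each by sign(x_j-x_i) * sign(y_j-y_i).
  (1,2):dx=-4,dy=-4->C; (1,3):dx=-3,dy=+2->D; (1,4):dx=+3,dy=+5->C; (1,5):dx=+1,dy=-2->D
  (2,3):dx=+1,dy=+6->C; (2,4):dx=+7,dy=+9->C; (2,5):dx=+5,dy=+2->C; (3,4):dx=+6,dy=+3->C
  (3,5):dx=+4,dy=-4->D; (4,5):dx=-2,dy=-7->C
Step 2: C = 7, D = 3, total pairs = 10.
Step 3: tau = (C - D)/(n(n-1)/2) = (7 - 3)/10 = 0.400000.
Step 4: Exact two-sided p-value (enumerate n! = 120 permutations of y under H0): p = 0.483333.
Step 5: alpha = 0.05. fail to reject H0.

tau_b = 0.4000 (C=7, D=3), p = 0.483333, fail to reject H0.


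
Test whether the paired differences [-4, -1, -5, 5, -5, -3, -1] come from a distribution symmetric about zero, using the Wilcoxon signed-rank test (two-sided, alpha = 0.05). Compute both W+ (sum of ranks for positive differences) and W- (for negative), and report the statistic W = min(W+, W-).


Step 1: Drop any zero differences (none here) and take |d_i|.
|d| = [4, 1, 5, 5, 5, 3, 1]
Step 2: Midrank |d_i| (ties get averaged ranks).
ranks: |4|->4, |1|->1.5, |5|->6, |5|->6, |5|->6, |3|->3, |1|->1.5
Step 3: Attach original signs; sum ranks with positive sign and with negative sign.
W+ = 6 = 6
W- = 4 + 1.5 + 6 + 6 + 3 + 1.5 = 22
(Check: W+ + W- = 28 should equal n(n+1)/2 = 28.)
Step 4: Test statistic W = min(W+, W-) = 6.
Step 5: Ties in |d|, so use the tie-corrected normal approximation.
        E[W] = n(n+1)/4 = 7*8/4 = 14.
        Tie groups: |d|=1 (t=2), |d|=5 (t=3); sum(t^3 - t) = 30.
        Var[W] = n(n+1)(2n+1)/24 - sum(t^3-t)/48 = 840/24 - 30/48 = 34.375.
        z = (W - E[W]) / sqrt(Var[W]) = (6 - 14) / 5.8630 = -1.3645.
        Two-sided p = 2*Phi(z) = 0.172415.
Step 6: alpha = 0.05. fail to reject H0.

W+ = 6, W- = 22, W = min = 6, p = 0.172415, fail to reject H0.


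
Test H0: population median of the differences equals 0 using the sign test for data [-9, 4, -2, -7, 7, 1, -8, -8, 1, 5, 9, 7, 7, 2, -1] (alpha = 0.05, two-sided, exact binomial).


Step 1: Discard zero differences. Original n = 15; n_eff = number of nonzero differences = 15.
Nonzero differences (with sign): -9, +4, -2, -7, +7, +1, -8, -8, +1, +5, +9, +7, +7, +2, -1
Step 2: Count signs: positive = 9, negative = 6.
Step 3: Under H0: P(positive) = 0.5, so the number of positives S ~ Bin(15, 0.5).
Step 4: Two-sided exact p-value = sum of Bin(15,0.5) probabilities at or below the observed probability = 0.607239.
Step 5: alpha = 0.05. fail to reject H0.

n_eff = 15, pos = 9, neg = 6, p = 0.607239, fail to reject H0.


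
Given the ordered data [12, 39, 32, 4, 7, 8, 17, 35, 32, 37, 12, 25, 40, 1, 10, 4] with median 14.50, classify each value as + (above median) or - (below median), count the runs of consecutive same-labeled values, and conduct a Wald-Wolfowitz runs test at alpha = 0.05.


Step 1: Compute median = 14.50; label A = above, B = below.
Labels in order: BAABBBAAAABAABBB  (n_A = 8, n_B = 8)
Step 2: Count runs R = 7.
Step 3: Under H0 (random ordering), E[R] = 2*n_A*n_B/(n_A+n_B) + 1 = 2*8*8/16 + 1 = 9.0000.
        Var[R] = 2*n_A*n_B*(2*n_A*n_B - n_A - n_B) / ((n_A+n_B)^2 * (n_A+n_B-1)) = 14336/3840 = 3.7333.
        SD[R] = 1.9322.
Step 4: Continuity-corrected z = (R + 0.5 - E[R]) / SD[R] = (7 + 0.5 - 9.0000) / 1.9322 = -0.7763.
Step 5: Two-sided p-value via normal approximation = 2*(1 - Phi(|z|)) = 0.437558.
Step 6: alpha = 0.05. fail to reject H0.

R = 7, z = -0.7763, p = 0.437558, fail to reject H0.


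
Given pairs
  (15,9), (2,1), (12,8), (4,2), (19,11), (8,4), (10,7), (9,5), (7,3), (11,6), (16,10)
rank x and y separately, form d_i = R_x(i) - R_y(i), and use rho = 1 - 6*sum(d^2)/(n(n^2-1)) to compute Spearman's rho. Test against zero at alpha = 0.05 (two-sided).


Step 1: Rank x and y separately (midranks; no ties here).
rank(x): 15->9, 2->1, 12->8, 4->2, 19->11, 8->4, 10->6, 9->5, 7->3, 11->7, 16->10
rank(y): 9->9, 1->1, 8->8, 2->2, 11->11, 4->4, 7->7, 5->5, 3->3, 6->6, 10->10
Step 2: d_i = R_x(i) - R_y(i); compute d_i^2.
  (9-9)^2=0, (1-1)^2=0, (8-8)^2=0, (2-2)^2=0, (11-11)^2=0, (4-4)^2=0, (6-7)^2=1, (5-5)^2=0, (3-3)^2=0, (7-6)^2=1, (10-10)^2=0
sum(d^2) = 2.
Step 3: rho = 1 - 6*2 / (11*(11^2 - 1)) = 1 - 12/1320 = 0.990909.
Step 4: Under H0, t = rho * sqrt((n-2)/(1-rho^2)) = 22.0966 ~ t(9).
Step 5: Two-sided p-value from the t-distribution with 9 df = 0.000000.
Step 6: alpha = 0.05. reject H0.

rho = 0.9909, p = 0.000000, reject H0 at alpha = 0.05.


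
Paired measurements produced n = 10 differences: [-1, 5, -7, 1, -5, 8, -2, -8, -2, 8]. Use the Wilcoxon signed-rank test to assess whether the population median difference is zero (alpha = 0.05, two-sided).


Step 1: Drop any zero differences (none here) and take |d_i|.
|d| = [1, 5, 7, 1, 5, 8, 2, 8, 2, 8]
Step 2: Midrank |d_i| (ties get averaged ranks).
ranks: |1|->1.5, |5|->5.5, |7|->7, |1|->1.5, |5|->5.5, |8|->9, |2|->3.5, |8|->9, |2|->3.5, |8|->9
Step 3: Attach original signs; sum ranks with positive sign and with negative sign.
W+ = 5.5 + 1.5 + 9 + 9 = 25
W- = 1.5 + 7 + 5.5 + 3.5 + 9 + 3.5 = 30
(Check: W+ + W- = 55 should equal n(n+1)/2 = 55.)
Step 4: Test statistic W = min(W+, W-) = 25.
Step 5: Ties in |d|, so use the tie-corrected normal approximation.
        E[W] = n(n+1)/4 = 10*11/4 = 27.5.
        Tie groups: |d|=1 (t=2), |d|=2 (t=2), |d|=5 (t=2), |d|=8 (t=3); sum(t^3 - t) = 42.
        Var[W] = n(n+1)(2n+1)/24 - sum(t^3-t)/48 = 2310/24 - 42/48 = 95.375.
        z = (W - E[W]) / sqrt(Var[W]) = (25 - 27.5) / 9.7660 = -0.2560.
        Two-sided p = 2*Phi(z) = 0.797959.
Step 6: alpha = 0.05. fail to reject H0.

W+ = 25, W- = 30, W = min = 25, p = 0.797959, fail to reject H0.


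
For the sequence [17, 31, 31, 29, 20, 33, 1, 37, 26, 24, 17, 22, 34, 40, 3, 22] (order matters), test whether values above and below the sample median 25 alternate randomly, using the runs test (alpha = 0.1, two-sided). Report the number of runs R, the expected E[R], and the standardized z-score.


Step 1: Compute median = 25; label A = above, B = below.
Labels in order: BAAABABAABBBAABB  (n_A = 8, n_B = 8)
Step 2: Count runs R = 9.
Step 3: Under H0 (random ordering), E[R] = 2*n_A*n_B/(n_A+n_B) + 1 = 2*8*8/16 + 1 = 9.0000.
        Var[R] = 2*n_A*n_B*(2*n_A*n_B - n_A - n_B) / ((n_A+n_B)^2 * (n_A+n_B-1)) = 14336/3840 = 3.7333.
        SD[R] = 1.9322.
Step 4: R = E[R], so z = 0 with no continuity correction.
Step 5: Two-sided p-value via normal approximation = 2*(1 - Phi(|z|)) = 1.000000.
Step 6: alpha = 0.1. fail to reject H0.

R = 9, z = 0.0000, p = 1.000000, fail to reject H0.


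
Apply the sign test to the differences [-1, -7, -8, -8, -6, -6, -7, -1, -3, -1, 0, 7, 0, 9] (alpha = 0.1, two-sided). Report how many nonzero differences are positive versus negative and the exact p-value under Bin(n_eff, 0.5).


Step 1: Discard zero differences. Original n = 14; n_eff = number of nonzero differences = 12.
Nonzero differences (with sign): -1, -7, -8, -8, -6, -6, -7, -1, -3, -1, +7, +9
Step 2: Count signs: positive = 2, negative = 10.
Step 3: Under H0: P(positive) = 0.5, so the number of positives S ~ Bin(12, 0.5).
Step 4: Two-sided exact p-value = sum of Bin(12,0.5) probabilities at or below the observed probability = 0.038574.
Step 5: alpha = 0.1. reject H0.

n_eff = 12, pos = 2, neg = 10, p = 0.038574, reject H0.


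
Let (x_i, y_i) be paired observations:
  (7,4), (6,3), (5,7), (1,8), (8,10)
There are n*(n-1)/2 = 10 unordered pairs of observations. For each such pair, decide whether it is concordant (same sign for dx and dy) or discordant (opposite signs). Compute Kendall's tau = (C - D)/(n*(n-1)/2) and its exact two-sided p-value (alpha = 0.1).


Step 1: Enumerate the 10 unordered pairs (i,j) with i<j and classify each by sign(x_j-x_i) * sign(y_j-y_i).
  (1,2):dx=-1,dy=-1->C; (1,3):dx=-2,dy=+3->D; (1,4):dx=-6,dy=+4->D; (1,5):dx=+1,dy=+6->C
  (2,3):dx=-1,dy=+4->D; (2,4):dx=-5,dy=+5->D; (2,5):dx=+2,dy=+7->C; (3,4):dx=-4,dy=+1->D
  (3,5):dx=+3,dy=+3->C; (4,5):dx=+7,dy=+2->C
Step 2: C = 5, D = 5, total pairs = 10.
Step 3: tau = (C - D)/(n(n-1)/2) = (5 - 5)/10 = 0.000000.
Step 4: Exact two-sided p-value (enumerate n! = 120 permutations of y under H0): p = 1.000000.
Step 5: alpha = 0.1. fail to reject H0.

tau_b = 0.0000 (C=5, D=5), p = 1.000000, fail to reject H0.


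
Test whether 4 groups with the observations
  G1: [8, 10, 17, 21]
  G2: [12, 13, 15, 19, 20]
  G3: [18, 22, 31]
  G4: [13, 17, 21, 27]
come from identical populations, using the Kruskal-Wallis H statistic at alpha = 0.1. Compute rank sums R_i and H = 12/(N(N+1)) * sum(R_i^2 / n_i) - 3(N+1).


Step 1: Combine all N = 16 observations and assign midranks.
sorted (value, group, rank): (8,G1,1), (10,G1,2), (12,G2,3), (13,G2,4.5), (13,G4,4.5), (15,G2,6), (17,G1,7.5), (17,G4,7.5), (18,G3,9), (19,G2,10), (20,G2,11), (21,G1,12.5), (21,G4,12.5), (22,G3,14), (27,G4,15), (31,G3,16)
Step 2: Sum ranks within each group.
R_1 = 23 (n_1 = 4)
R_2 = 34.5 (n_2 = 5)
R_3 = 39 (n_3 = 3)
R_4 = 39.5 (n_4 = 4)
Step 3: H = 12/(N(N+1)) * sum(R_i^2/n_i) - 3(N+1)
     = 12/(16*17) * (23^2/4 + 34.5^2/5 + 39^2/3 + 39.5^2/4) - 3*17
     = 0.044118 * 1267.36 - 51
     = 4.913051.
Step 4: Ties present; correction factor C = 1 - 18/(16^3 - 16) = 0.995588. Corrected H = 4.913051 / 0.995588 = 4.934823.
Step 5: Under H0, H ~ chi^2(3); p-value = 0.176632.
Step 6: alpha = 0.1. fail to reject H0.

H = 4.9348, df = 3, p = 0.176632, fail to reject H0.


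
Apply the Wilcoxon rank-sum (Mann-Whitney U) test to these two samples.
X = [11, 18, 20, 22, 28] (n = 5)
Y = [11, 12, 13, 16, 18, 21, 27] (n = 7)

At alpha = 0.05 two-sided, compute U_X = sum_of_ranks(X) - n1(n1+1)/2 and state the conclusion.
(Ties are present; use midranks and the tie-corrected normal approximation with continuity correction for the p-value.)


Step 1: Combine and sort all 12 observations; assign midranks.
sorted (value, group): (11,X), (11,Y), (12,Y), (13,Y), (16,Y), (18,X), (18,Y), (20,X), (21,Y), (22,X), (27,Y), (28,X)
ranks: 11->1.5, 11->1.5, 12->3, 13->4, 16->5, 18->6.5, 18->6.5, 20->8, 21->9, 22->10, 27->11, 28->12
Step 2: Rank sum for X: R1 = 1.5 + 6.5 + 8 + 10 + 12 = 38.
Step 3: U_X = R1 - n1(n1+1)/2 = 38 - 5*6/2 = 38 - 15 = 23.
       U_Y = n1*n2 - U_X = 35 - 23 = 12.
Step 4: Ties are present, so use the tie-corrected normal approximation (with continuity correction) for the p-value.
Step 5: p-value = 0.415157; compare to alpha = 0.05. fail to reject H0.

U_X = 23, p = 0.415157, fail to reject H0 at alpha = 0.05.


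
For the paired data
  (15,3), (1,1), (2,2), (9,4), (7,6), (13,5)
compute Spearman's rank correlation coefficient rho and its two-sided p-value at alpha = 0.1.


Step 1: Rank x and y separately (midranks; no ties here).
rank(x): 15->6, 1->1, 2->2, 9->4, 7->3, 13->5
rank(y): 3->3, 1->1, 2->2, 4->4, 6->6, 5->5
Step 2: d_i = R_x(i) - R_y(i); compute d_i^2.
  (6-3)^2=9, (1-1)^2=0, (2-2)^2=0, (4-4)^2=0, (3-6)^2=9, (5-5)^2=0
sum(d^2) = 18.
Step 3: rho = 1 - 6*18 / (6*(6^2 - 1)) = 1 - 108/210 = 0.485714.
Step 4: Under H0, t = rho * sqrt((n-2)/(1-rho^2)) = 1.1113 ~ t(4).
Step 5: Two-sided p-value from the t-distribution with 4 df = 0.328723.
Step 6: alpha = 0.1. fail to reject H0.

rho = 0.4857, p = 0.328723, fail to reject H0 at alpha = 0.1.


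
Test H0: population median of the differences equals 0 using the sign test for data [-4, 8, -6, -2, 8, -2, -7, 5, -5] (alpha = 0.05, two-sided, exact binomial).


Step 1: Discard zero differences. Original n = 9; n_eff = number of nonzero differences = 9.
Nonzero differences (with sign): -4, +8, -6, -2, +8, -2, -7, +5, -5
Step 2: Count signs: positive = 3, negative = 6.
Step 3: Under H0: P(positive) = 0.5, so the number of positives S ~ Bin(9, 0.5).
Step 4: Two-sided exact p-value = sum of Bin(9,0.5) probabilities at or below the observed probability = 0.507812.
Step 5: alpha = 0.05. fail to reject H0.

n_eff = 9, pos = 3, neg = 6, p = 0.507812, fail to reject H0.


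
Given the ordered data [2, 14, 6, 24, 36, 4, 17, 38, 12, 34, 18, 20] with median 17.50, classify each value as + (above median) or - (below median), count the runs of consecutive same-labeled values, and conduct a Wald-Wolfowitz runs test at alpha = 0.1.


Step 1: Compute median = 17.50; label A = above, B = below.
Labels in order: BBBAABBABAAA  (n_A = 6, n_B = 6)
Step 2: Count runs R = 6.
Step 3: Under H0 (random ordering), E[R] = 2*n_A*n_B/(n_A+n_B) + 1 = 2*6*6/12 + 1 = 7.0000.
        Var[R] = 2*n_A*n_B*(2*n_A*n_B - n_A - n_B) / ((n_A+n_B)^2 * (n_A+n_B-1)) = 4320/1584 = 2.7273.
        SD[R] = 1.6514.
Step 4: Continuity-corrected z = (R + 0.5 - E[R]) / SD[R] = (6 + 0.5 - 7.0000) / 1.6514 = -0.3028.
Step 5: Two-sided p-value via normal approximation = 2*(1 - Phi(|z|)) = 0.762069.
Step 6: alpha = 0.1. fail to reject H0.

R = 6, z = -0.3028, p = 0.762069, fail to reject H0.


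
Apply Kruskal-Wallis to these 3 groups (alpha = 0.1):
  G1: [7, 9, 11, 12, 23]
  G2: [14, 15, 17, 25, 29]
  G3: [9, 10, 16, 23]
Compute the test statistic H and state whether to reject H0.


Step 1: Combine all N = 14 observations and assign midranks.
sorted (value, group, rank): (7,G1,1), (9,G1,2.5), (9,G3,2.5), (10,G3,4), (11,G1,5), (12,G1,6), (14,G2,7), (15,G2,8), (16,G3,9), (17,G2,10), (23,G1,11.5), (23,G3,11.5), (25,G2,13), (29,G2,14)
Step 2: Sum ranks within each group.
R_1 = 26 (n_1 = 5)
R_2 = 52 (n_2 = 5)
R_3 = 27 (n_3 = 4)
Step 3: H = 12/(N(N+1)) * sum(R_i^2/n_i) - 3(N+1)
     = 12/(14*15) * (26^2/5 + 52^2/5 + 27^2/4) - 3*15
     = 0.057143 * 858.25 - 45
     = 4.042857.
Step 4: Ties present; correction factor C = 1 - 12/(14^3 - 14) = 0.995604. Corrected H = 4.042857 / 0.995604 = 4.060706.
Step 5: Under H0, H ~ chi^2(2); p-value = 0.131289.
Step 6: alpha = 0.1. fail to reject H0.

H = 4.0607, df = 2, p = 0.131289, fail to reject H0.


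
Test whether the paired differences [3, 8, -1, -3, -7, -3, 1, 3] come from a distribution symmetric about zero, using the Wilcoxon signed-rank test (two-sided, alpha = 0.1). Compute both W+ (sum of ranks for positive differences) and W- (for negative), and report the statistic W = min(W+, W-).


Step 1: Drop any zero differences (none here) and take |d_i|.
|d| = [3, 8, 1, 3, 7, 3, 1, 3]
Step 2: Midrank |d_i| (ties get averaged ranks).
ranks: |3|->4.5, |8|->8, |1|->1.5, |3|->4.5, |7|->7, |3|->4.5, |1|->1.5, |3|->4.5
Step 3: Attach original signs; sum ranks with positive sign and with negative sign.
W+ = 4.5 + 8 + 1.5 + 4.5 = 18.5
W- = 1.5 + 4.5 + 7 + 4.5 = 17.5
(Check: W+ + W- = 36 should equal n(n+1)/2 = 36.)
Step 4: Test statistic W = min(W+, W-) = 17.5.
Step 5: Ties in |d|, so use the tie-corrected normal approximation.
        E[W] = n(n+1)/4 = 8*9/4 = 18.
        Tie groups: |d|=1 (t=2), |d|=3 (t=4); sum(t^3 - t) = 66.
        Var[W] = n(n+1)(2n+1)/24 - sum(t^3-t)/48 = 1224/24 - 66/48 = 49.625.
        z = (W - E[W]) / sqrt(Var[W]) = (17.5 - 18) / 7.0445 = -0.0710.
        Two-sided p = 2*Phi(z) = 0.943416.
Step 6: alpha = 0.1. fail to reject H0.

W+ = 18.5, W- = 17.5, W = min = 17.5, p = 0.943416, fail to reject H0.


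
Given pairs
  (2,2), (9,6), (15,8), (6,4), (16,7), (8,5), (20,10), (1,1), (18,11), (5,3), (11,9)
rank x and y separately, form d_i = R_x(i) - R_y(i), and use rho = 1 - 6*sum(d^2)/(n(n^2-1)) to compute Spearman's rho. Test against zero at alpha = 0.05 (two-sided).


Step 1: Rank x and y separately (midranks; no ties here).
rank(x): 2->2, 9->6, 15->8, 6->4, 16->9, 8->5, 20->11, 1->1, 18->10, 5->3, 11->7
rank(y): 2->2, 6->6, 8->8, 4->4, 7->7, 5->5, 10->10, 1->1, 11->11, 3->3, 9->9
Step 2: d_i = R_x(i) - R_y(i); compute d_i^2.
  (2-2)^2=0, (6-6)^2=0, (8-8)^2=0, (4-4)^2=0, (9-7)^2=4, (5-5)^2=0, (11-10)^2=1, (1-1)^2=0, (10-11)^2=1, (3-3)^2=0, (7-9)^2=4
sum(d^2) = 10.
Step 3: rho = 1 - 6*10 / (11*(11^2 - 1)) = 1 - 60/1320 = 0.954545.
Step 4: Under H0, t = rho * sqrt((n-2)/(1-rho^2)) = 9.6074 ~ t(9).
Step 5: Two-sided p-value from the t-distribution with 9 df = 0.000005.
Step 6: alpha = 0.05. reject H0.

rho = 0.9545, p = 0.000005, reject H0 at alpha = 0.05.


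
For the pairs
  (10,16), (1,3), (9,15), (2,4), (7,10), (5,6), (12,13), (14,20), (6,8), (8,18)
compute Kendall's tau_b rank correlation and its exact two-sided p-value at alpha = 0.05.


Step 1: Enumerate the 45 unordered pairs (i,j) with i<j and classify each by sign(x_j-x_i) * sign(y_j-y_i).
  (1,2):dx=-9,dy=-13->C; (1,3):dx=-1,dy=-1->C; (1,4):dx=-8,dy=-12->C; (1,5):dx=-3,dy=-6->C
  (1,6):dx=-5,dy=-10->C; (1,7):dx=+2,dy=-3->D; (1,8):dx=+4,dy=+4->C; (1,9):dx=-4,dy=-8->C
  (1,10):dx=-2,dy=+2->D; (2,3):dx=+8,dy=+12->C; (2,4):dx=+1,dy=+1->C; (2,5):dx=+6,dy=+7->C
  (2,6):dx=+4,dy=+3->C; (2,7):dx=+11,dy=+10->C; (2,8):dx=+13,dy=+17->C; (2,9):dx=+5,dy=+5->C
  (2,10):dx=+7,dy=+15->C; (3,4):dx=-7,dy=-11->C; (3,5):dx=-2,dy=-5->C; (3,6):dx=-4,dy=-9->C
  (3,7):dx=+3,dy=-2->D; (3,8):dx=+5,dy=+5->C; (3,9):dx=-3,dy=-7->C; (3,10):dx=-1,dy=+3->D
  (4,5):dx=+5,dy=+6->C; (4,6):dx=+3,dy=+2->C; (4,7):dx=+10,dy=+9->C; (4,8):dx=+12,dy=+16->C
  (4,9):dx=+4,dy=+4->C; (4,10):dx=+6,dy=+14->C; (5,6):dx=-2,dy=-4->C; (5,7):dx=+5,dy=+3->C
  (5,8):dx=+7,dy=+10->C; (5,9):dx=-1,dy=-2->C; (5,10):dx=+1,dy=+8->C; (6,7):dx=+7,dy=+7->C
  (6,8):dx=+9,dy=+14->C; (6,9):dx=+1,dy=+2->C; (6,10):dx=+3,dy=+12->C; (7,8):dx=+2,dy=+7->C
  (7,9):dx=-6,dy=-5->C; (7,10):dx=-4,dy=+5->D; (8,9):dx=-8,dy=-12->C; (8,10):dx=-6,dy=-2->C
  (9,10):dx=+2,dy=+10->C
Step 2: C = 40, D = 5, total pairs = 45.
Step 3: tau = (C - D)/(n(n-1)/2) = (40 - 5)/45 = 0.777778.
Step 4: Exact two-sided p-value (enumerate n! = 3628800 permutations of y under H0): p = 0.000946.
Step 5: alpha = 0.05. reject H0.

tau_b = 0.7778 (C=40, D=5), p = 0.000946, reject H0.


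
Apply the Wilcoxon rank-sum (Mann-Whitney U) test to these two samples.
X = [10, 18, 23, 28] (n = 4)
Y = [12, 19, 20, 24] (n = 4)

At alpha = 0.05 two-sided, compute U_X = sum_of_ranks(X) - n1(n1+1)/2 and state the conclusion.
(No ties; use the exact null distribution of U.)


Step 1: Combine and sort all 8 observations; assign midranks.
sorted (value, group): (10,X), (12,Y), (18,X), (19,Y), (20,Y), (23,X), (24,Y), (28,X)
ranks: 10->1, 12->2, 18->3, 19->4, 20->5, 23->6, 24->7, 28->8
Step 2: Rank sum for X: R1 = 1 + 3 + 6 + 8 = 18.
Step 3: U_X = R1 - n1(n1+1)/2 = 18 - 4*5/2 = 18 - 10 = 8.
       U_Y = n1*n2 - U_X = 16 - 8 = 8.
Step 4: No ties, so the exact null distribution of U (based on enumerating the C(8,4) = 70 equally likely rank assignments) gives the two-sided p-value.
Step 5: p-value = 1.000000; compare to alpha = 0.05. fail to reject H0.

U_X = 8, p = 1.000000, fail to reject H0 at alpha = 0.05.


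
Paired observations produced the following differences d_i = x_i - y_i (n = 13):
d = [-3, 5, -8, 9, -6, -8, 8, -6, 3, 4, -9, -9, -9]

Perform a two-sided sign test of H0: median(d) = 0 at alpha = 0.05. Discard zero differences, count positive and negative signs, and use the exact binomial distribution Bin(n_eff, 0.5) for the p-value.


Step 1: Discard zero differences. Original n = 13; n_eff = number of nonzero differences = 13.
Nonzero differences (with sign): -3, +5, -8, +9, -6, -8, +8, -6, +3, +4, -9, -9, -9
Step 2: Count signs: positive = 5, negative = 8.
Step 3: Under H0: P(positive) = 0.5, so the number of positives S ~ Bin(13, 0.5).
Step 4: Two-sided exact p-value = sum of Bin(13,0.5) probabilities at or below the observed probability = 0.581055.
Step 5: alpha = 0.05. fail to reject H0.

n_eff = 13, pos = 5, neg = 8, p = 0.581055, fail to reject H0.


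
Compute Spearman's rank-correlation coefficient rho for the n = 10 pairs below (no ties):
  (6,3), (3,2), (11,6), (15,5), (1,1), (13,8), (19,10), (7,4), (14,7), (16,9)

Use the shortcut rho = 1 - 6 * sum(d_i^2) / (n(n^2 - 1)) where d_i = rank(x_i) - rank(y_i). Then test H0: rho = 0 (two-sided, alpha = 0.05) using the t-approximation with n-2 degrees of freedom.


Step 1: Rank x and y separately (midranks; no ties here).
rank(x): 6->3, 3->2, 11->5, 15->8, 1->1, 13->6, 19->10, 7->4, 14->7, 16->9
rank(y): 3->3, 2->2, 6->6, 5->5, 1->1, 8->8, 10->10, 4->4, 7->7, 9->9
Step 2: d_i = R_x(i) - R_y(i); compute d_i^2.
  (3-3)^2=0, (2-2)^2=0, (5-6)^2=1, (8-5)^2=9, (1-1)^2=0, (6-8)^2=4, (10-10)^2=0, (4-4)^2=0, (7-7)^2=0, (9-9)^2=0
sum(d^2) = 14.
Step 3: rho = 1 - 6*14 / (10*(10^2 - 1)) = 1 - 84/990 = 0.915152.
Step 4: Under H0, t = rho * sqrt((n-2)/(1-rho^2)) = 6.4212 ~ t(8).
Step 5: Two-sided p-value from the t-distribution with 8 df = 0.000204.
Step 6: alpha = 0.05. reject H0.

rho = 0.9152, p = 0.000204, reject H0 at alpha = 0.05.


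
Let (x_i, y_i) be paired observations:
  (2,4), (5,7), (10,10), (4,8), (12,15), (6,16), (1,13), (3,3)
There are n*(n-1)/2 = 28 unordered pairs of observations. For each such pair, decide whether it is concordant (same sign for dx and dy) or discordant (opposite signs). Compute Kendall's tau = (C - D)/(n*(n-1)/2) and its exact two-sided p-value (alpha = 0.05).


Step 1: Enumerate the 28 unordered pairs (i,j) with i<j and classify each by sign(x_j-x_i) * sign(y_j-y_i).
  (1,2):dx=+3,dy=+3->C; (1,3):dx=+8,dy=+6->C; (1,4):dx=+2,dy=+4->C; (1,5):dx=+10,dy=+11->C
  (1,6):dx=+4,dy=+12->C; (1,7):dx=-1,dy=+9->D; (1,8):dx=+1,dy=-1->D; (2,3):dx=+5,dy=+3->C
  (2,4):dx=-1,dy=+1->D; (2,5):dx=+7,dy=+8->C; (2,6):dx=+1,dy=+9->C; (2,7):dx=-4,dy=+6->D
  (2,8):dx=-2,dy=-4->C; (3,4):dx=-6,dy=-2->C; (3,5):dx=+2,dy=+5->C; (3,6):dx=-4,dy=+6->D
  (3,7):dx=-9,dy=+3->D; (3,8):dx=-7,dy=-7->C; (4,5):dx=+8,dy=+7->C; (4,6):dx=+2,dy=+8->C
  (4,7):dx=-3,dy=+5->D; (4,8):dx=-1,dy=-5->C; (5,6):dx=-6,dy=+1->D; (5,7):dx=-11,dy=-2->C
  (5,8):dx=-9,dy=-12->C; (6,7):dx=-5,dy=-3->C; (6,8):dx=-3,dy=-13->C; (7,8):dx=+2,dy=-10->D
Step 2: C = 19, D = 9, total pairs = 28.
Step 3: tau = (C - D)/(n(n-1)/2) = (19 - 9)/28 = 0.357143.
Step 4: Exact two-sided p-value (enumerate n! = 40320 permutations of y under H0): p = 0.275099.
Step 5: alpha = 0.05. fail to reject H0.

tau_b = 0.3571 (C=19, D=9), p = 0.275099, fail to reject H0.


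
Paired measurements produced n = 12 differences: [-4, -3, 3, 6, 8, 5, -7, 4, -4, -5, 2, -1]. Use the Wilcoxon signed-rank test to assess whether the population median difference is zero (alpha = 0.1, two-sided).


Step 1: Drop any zero differences (none here) and take |d_i|.
|d| = [4, 3, 3, 6, 8, 5, 7, 4, 4, 5, 2, 1]
Step 2: Midrank |d_i| (ties get averaged ranks).
ranks: |4|->6, |3|->3.5, |3|->3.5, |6|->10, |8|->12, |5|->8.5, |7|->11, |4|->6, |4|->6, |5|->8.5, |2|->2, |1|->1
Step 3: Attach original signs; sum ranks with positive sign and with negative sign.
W+ = 3.5 + 10 + 12 + 8.5 + 6 + 2 = 42
W- = 6 + 3.5 + 11 + 6 + 8.5 + 1 = 36
(Check: W+ + W- = 78 should equal n(n+1)/2 = 78.)
Step 4: Test statistic W = min(W+, W-) = 36.
Step 5: Ties in |d|, so use the tie-corrected normal approximation.
        E[W] = n(n+1)/4 = 12*13/4 = 39.
        Tie groups: |d|=3 (t=2), |d|=4 (t=3), |d|=5 (t=2); sum(t^3 - t) = 36.
        Var[W] = n(n+1)(2n+1)/24 - sum(t^3-t)/48 = 3900/24 - 36/48 = 161.75.
        z = (W - E[W]) / sqrt(Var[W]) = (36 - 39) / 12.7181 = -0.2359.
        Two-sided p = 2*Phi(z) = 0.813522.
Step 6: alpha = 0.1. fail to reject H0.

W+ = 42, W- = 36, W = min = 36, p = 0.813522, fail to reject H0.


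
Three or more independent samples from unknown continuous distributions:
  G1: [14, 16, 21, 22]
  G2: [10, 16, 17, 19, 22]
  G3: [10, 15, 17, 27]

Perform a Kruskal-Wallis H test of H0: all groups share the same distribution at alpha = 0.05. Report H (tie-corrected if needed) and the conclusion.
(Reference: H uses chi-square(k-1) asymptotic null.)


Step 1: Combine all N = 13 observations and assign midranks.
sorted (value, group, rank): (10,G2,1.5), (10,G3,1.5), (14,G1,3), (15,G3,4), (16,G1,5.5), (16,G2,5.5), (17,G2,7.5), (17,G3,7.5), (19,G2,9), (21,G1,10), (22,G1,11.5), (22,G2,11.5), (27,G3,13)
Step 2: Sum ranks within each group.
R_1 = 30 (n_1 = 4)
R_2 = 35 (n_2 = 5)
R_3 = 26 (n_3 = 4)
Step 3: H = 12/(N(N+1)) * sum(R_i^2/n_i) - 3(N+1)
     = 12/(13*14) * (30^2/4 + 35^2/5 + 26^2/4) - 3*14
     = 0.065934 * 639 - 42
     = 0.131868.
Step 4: Ties present; correction factor C = 1 - 24/(13^3 - 13) = 0.989011. Corrected H = 0.131868 / 0.989011 = 0.133333.
Step 5: Under H0, H ~ chi^2(2); p-value = 0.935507.
Step 6: alpha = 0.05. fail to reject H0.

H = 0.1333, df = 2, p = 0.935507, fail to reject H0.


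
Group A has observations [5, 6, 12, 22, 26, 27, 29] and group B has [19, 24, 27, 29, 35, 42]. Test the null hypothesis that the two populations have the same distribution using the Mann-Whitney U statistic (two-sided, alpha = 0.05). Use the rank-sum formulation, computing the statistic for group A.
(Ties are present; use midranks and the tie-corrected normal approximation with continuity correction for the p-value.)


Step 1: Combine and sort all 13 observations; assign midranks.
sorted (value, group): (5,X), (6,X), (12,X), (19,Y), (22,X), (24,Y), (26,X), (27,X), (27,Y), (29,X), (29,Y), (35,Y), (42,Y)
ranks: 5->1, 6->2, 12->3, 19->4, 22->5, 24->6, 26->7, 27->8.5, 27->8.5, 29->10.5, 29->10.5, 35->12, 42->13
Step 2: Rank sum for X: R1 = 1 + 2 + 3 + 5 + 7 + 8.5 + 10.5 = 37.
Step 3: U_X = R1 - n1(n1+1)/2 = 37 - 7*8/2 = 37 - 28 = 9.
       U_Y = n1*n2 - U_X = 42 - 9 = 33.
Step 4: Ties are present, so use the tie-corrected normal approximation (with continuity correction) for the p-value.
Step 5: p-value = 0.099478; compare to alpha = 0.05. fail to reject H0.

U_X = 9, p = 0.099478, fail to reject H0 at alpha = 0.05.


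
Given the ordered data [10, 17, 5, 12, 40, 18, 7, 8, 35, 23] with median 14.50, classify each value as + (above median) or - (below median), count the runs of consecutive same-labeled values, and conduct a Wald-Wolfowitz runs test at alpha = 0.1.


Step 1: Compute median = 14.50; label A = above, B = below.
Labels in order: BABBAABBAA  (n_A = 5, n_B = 5)
Step 2: Count runs R = 6.
Step 3: Under H0 (random ordering), E[R] = 2*n_A*n_B/(n_A+n_B) + 1 = 2*5*5/10 + 1 = 6.0000.
        Var[R] = 2*n_A*n_B*(2*n_A*n_B - n_A - n_B) / ((n_A+n_B)^2 * (n_A+n_B-1)) = 2000/900 = 2.2222.
        SD[R] = 1.4907.
Step 4: R = E[R], so z = 0 with no continuity correction.
Step 5: Two-sided p-value via normal approximation = 2*(1 - Phi(|z|)) = 1.000000.
Step 6: alpha = 0.1. fail to reject H0.

R = 6, z = 0.0000, p = 1.000000, fail to reject H0.


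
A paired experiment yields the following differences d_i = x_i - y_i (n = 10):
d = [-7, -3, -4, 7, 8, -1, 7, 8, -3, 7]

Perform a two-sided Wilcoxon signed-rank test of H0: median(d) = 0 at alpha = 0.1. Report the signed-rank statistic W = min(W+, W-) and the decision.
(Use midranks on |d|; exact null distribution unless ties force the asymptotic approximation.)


Step 1: Drop any zero differences (none here) and take |d_i|.
|d| = [7, 3, 4, 7, 8, 1, 7, 8, 3, 7]
Step 2: Midrank |d_i| (ties get averaged ranks).
ranks: |7|->6.5, |3|->2.5, |4|->4, |7|->6.5, |8|->9.5, |1|->1, |7|->6.5, |8|->9.5, |3|->2.5, |7|->6.5
Step 3: Attach original signs; sum ranks with positive sign and with negative sign.
W+ = 6.5 + 9.5 + 6.5 + 9.5 + 6.5 = 38.5
W- = 6.5 + 2.5 + 4 + 1 + 2.5 = 16.5
(Check: W+ + W- = 55 should equal n(n+1)/2 = 55.)
Step 4: Test statistic W = min(W+, W-) = 16.5.
Step 5: Ties in |d|, so use the tie-corrected normal approximation.
        E[W] = n(n+1)/4 = 10*11/4 = 27.5.
        Tie groups: |d|=3 (t=2), |d|=7 (t=4), |d|=8 (t=2); sum(t^3 - t) = 72.
        Var[W] = n(n+1)(2n+1)/24 - sum(t^3-t)/48 = 2310/24 - 72/48 = 94.75.
        z = (W - E[W]) / sqrt(Var[W]) = (16.5 - 27.5) / 9.7340 = -1.1301.
        Two-sided p = 2*Phi(z) = 0.258449.
Step 6: alpha = 0.1. fail to reject H0.

W+ = 38.5, W- = 16.5, W = min = 16.5, p = 0.258449, fail to reject H0.


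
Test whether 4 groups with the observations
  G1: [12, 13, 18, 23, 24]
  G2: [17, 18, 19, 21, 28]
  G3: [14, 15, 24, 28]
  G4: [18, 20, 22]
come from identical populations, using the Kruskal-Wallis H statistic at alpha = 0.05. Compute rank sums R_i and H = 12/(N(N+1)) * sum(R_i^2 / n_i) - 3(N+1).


Step 1: Combine all N = 17 observations and assign midranks.
sorted (value, group, rank): (12,G1,1), (13,G1,2), (14,G3,3), (15,G3,4), (17,G2,5), (18,G1,7), (18,G2,7), (18,G4,7), (19,G2,9), (20,G4,10), (21,G2,11), (22,G4,12), (23,G1,13), (24,G1,14.5), (24,G3,14.5), (28,G2,16.5), (28,G3,16.5)
Step 2: Sum ranks within each group.
R_1 = 37.5 (n_1 = 5)
R_2 = 48.5 (n_2 = 5)
R_3 = 38 (n_3 = 4)
R_4 = 29 (n_4 = 3)
Step 3: H = 12/(N(N+1)) * sum(R_i^2/n_i) - 3(N+1)
     = 12/(17*18) * (37.5^2/5 + 48.5^2/5 + 38^2/4 + 29^2/3) - 3*18
     = 0.039216 * 1393.03 - 54
     = 0.628758.
Step 4: Ties present; correction factor C = 1 - 36/(17^3 - 17) = 0.992647. Corrected H = 0.628758 / 0.992647 = 0.633416.
Step 5: Under H0, H ~ chi^2(3); p-value = 0.888742.
Step 6: alpha = 0.05. fail to reject H0.

H = 0.6334, df = 3, p = 0.888742, fail to reject H0.


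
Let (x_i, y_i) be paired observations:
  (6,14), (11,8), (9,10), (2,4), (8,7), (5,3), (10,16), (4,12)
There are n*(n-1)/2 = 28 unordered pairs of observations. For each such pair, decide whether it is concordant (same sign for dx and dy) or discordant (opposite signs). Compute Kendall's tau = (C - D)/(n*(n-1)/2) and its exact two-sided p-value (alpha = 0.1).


Step 1: Enumerate the 28 unordered pairs (i,j) with i<j and classify each by sign(x_j-x_i) * sign(y_j-y_i).
  (1,2):dx=+5,dy=-6->D; (1,3):dx=+3,dy=-4->D; (1,4):dx=-4,dy=-10->C; (1,5):dx=+2,dy=-7->D
  (1,6):dx=-1,dy=-11->C; (1,7):dx=+4,dy=+2->C; (1,8):dx=-2,dy=-2->C; (2,3):dx=-2,dy=+2->D
  (2,4):dx=-9,dy=-4->C; (2,5):dx=-3,dy=-1->C; (2,6):dx=-6,dy=-5->C; (2,7):dx=-1,dy=+8->D
  (2,8):dx=-7,dy=+4->D; (3,4):dx=-7,dy=-6->C; (3,5):dx=-1,dy=-3->C; (3,6):dx=-4,dy=-7->C
  (3,7):dx=+1,dy=+6->C; (3,8):dx=-5,dy=+2->D; (4,5):dx=+6,dy=+3->C; (4,6):dx=+3,dy=-1->D
  (4,7):dx=+8,dy=+12->C; (4,8):dx=+2,dy=+8->C; (5,6):dx=-3,dy=-4->C; (5,7):dx=+2,dy=+9->C
  (5,8):dx=-4,dy=+5->D; (6,7):dx=+5,dy=+13->C; (6,8):dx=-1,dy=+9->D; (7,8):dx=-6,dy=-4->C
Step 2: C = 18, D = 10, total pairs = 28.
Step 3: tau = (C - D)/(n(n-1)/2) = (18 - 10)/28 = 0.285714.
Step 4: Exact two-sided p-value (enumerate n! = 40320 permutations of y under H0): p = 0.398760.
Step 5: alpha = 0.1. fail to reject H0.

tau_b = 0.2857 (C=18, D=10), p = 0.398760, fail to reject H0.


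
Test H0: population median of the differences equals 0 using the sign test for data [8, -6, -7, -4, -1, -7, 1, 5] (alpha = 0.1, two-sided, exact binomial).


Step 1: Discard zero differences. Original n = 8; n_eff = number of nonzero differences = 8.
Nonzero differences (with sign): +8, -6, -7, -4, -1, -7, +1, +5
Step 2: Count signs: positive = 3, negative = 5.
Step 3: Under H0: P(positive) = 0.5, so the number of positives S ~ Bin(8, 0.5).
Step 4: Two-sided exact p-value = sum of Bin(8,0.5) probabilities at or below the observed probability = 0.726562.
Step 5: alpha = 0.1. fail to reject H0.

n_eff = 8, pos = 3, neg = 5, p = 0.726562, fail to reject H0.
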